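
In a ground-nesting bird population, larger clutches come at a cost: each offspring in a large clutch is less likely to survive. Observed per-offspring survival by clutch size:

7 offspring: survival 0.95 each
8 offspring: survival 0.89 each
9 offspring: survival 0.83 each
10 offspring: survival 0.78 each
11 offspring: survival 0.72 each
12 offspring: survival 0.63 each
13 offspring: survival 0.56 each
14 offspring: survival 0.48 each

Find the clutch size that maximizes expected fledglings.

11

Expected fledglings = c × s(c):
  c=7: 7 × 0.95 = 6.650
  c=8: 8 × 0.89 = 7.120
  c=9: 9 × 0.83 = 7.470
  c=10: 10 × 0.78 = 7.800
  c=11: 11 × 0.72 = 7.920
  c=12: 12 × 0.63 = 7.560
  c=13: 13 × 0.56 = 7.280
  c=14: 14 × 0.48 = 6.720
Maximum at c = 11 (7.920 fledglings).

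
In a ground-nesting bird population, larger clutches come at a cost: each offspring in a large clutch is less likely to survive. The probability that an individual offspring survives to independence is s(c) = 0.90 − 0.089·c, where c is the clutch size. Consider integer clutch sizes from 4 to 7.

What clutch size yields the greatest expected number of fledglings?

5

Expected fledglings = c × s(c):
  c=4: 4 × 0.544 = 2.176
  c=5: 5 × 0.455 = 2.275
  c=6: 6 × 0.366 = 2.196
  c=7: 7 × 0.277 = 1.939
Maximum at c = 5 (2.275 fledglings).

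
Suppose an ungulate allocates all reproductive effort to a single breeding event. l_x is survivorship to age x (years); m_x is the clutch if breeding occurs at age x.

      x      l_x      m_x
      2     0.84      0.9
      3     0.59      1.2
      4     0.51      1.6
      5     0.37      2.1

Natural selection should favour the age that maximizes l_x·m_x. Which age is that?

Expected offspring if breeding at age x = l_x × m_x:
  age 2: 0.84 × 0.9 = 0.756
  age 3: 0.59 × 1.2 = 0.708
  age 4: 0.51 × 1.6 = 0.816
  age 5: 0.37 × 2.1 = 0.777
Maximum at age 4 (0.816).

4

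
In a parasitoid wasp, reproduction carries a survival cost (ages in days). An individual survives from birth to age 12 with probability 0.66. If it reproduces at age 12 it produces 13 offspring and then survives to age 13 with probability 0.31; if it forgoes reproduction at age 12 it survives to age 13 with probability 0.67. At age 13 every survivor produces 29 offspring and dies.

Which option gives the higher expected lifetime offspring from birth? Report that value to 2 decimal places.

14.51

breed at age 12: R₀ = 0.66 × (13 + 0.31 × 29) = 0.66 × 21.9900 = 14.5134
delay to age 13: R₀ = 0.66 × (0.67 × 29) = 0.66 × 19.4300 = 12.8238
Higher: breed at age 12 (14.5134).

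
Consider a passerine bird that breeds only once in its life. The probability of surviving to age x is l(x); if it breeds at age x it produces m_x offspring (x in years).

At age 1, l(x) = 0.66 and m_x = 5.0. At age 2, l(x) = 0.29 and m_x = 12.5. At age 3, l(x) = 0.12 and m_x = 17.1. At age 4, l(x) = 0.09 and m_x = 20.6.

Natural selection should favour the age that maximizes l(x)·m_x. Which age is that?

2

Expected offspring if breeding at age x = l(x) × m_x:
  age 1: 0.66 × 5.0 = 3.300
  age 2: 0.29 × 12.5 = 3.625
  age 3: 0.12 × 17.1 = 2.052
  age 4: 0.09 × 20.6 = 1.854
Maximum at age 2 (3.625).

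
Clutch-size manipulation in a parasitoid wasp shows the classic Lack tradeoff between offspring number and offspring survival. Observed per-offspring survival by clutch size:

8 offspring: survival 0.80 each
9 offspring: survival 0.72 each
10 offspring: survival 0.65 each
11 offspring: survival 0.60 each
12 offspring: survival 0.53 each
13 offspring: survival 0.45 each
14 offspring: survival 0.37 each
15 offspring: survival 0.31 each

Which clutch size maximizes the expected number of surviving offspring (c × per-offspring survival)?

Expected surviving offspring = c × s(c):
  c=8: 8 × 0.80 = 6.400
  c=9: 9 × 0.72 = 6.480
  c=10: 10 × 0.65 = 6.500
  c=11: 11 × 0.60 = 6.600
  c=12: 12 × 0.53 = 6.360
  c=13: 13 × 0.45 = 5.850
  c=14: 14 × 0.37 = 5.180
  c=15: 15 × 0.31 = 4.650
Maximum at c = 11 (6.600 surviving offspring).

11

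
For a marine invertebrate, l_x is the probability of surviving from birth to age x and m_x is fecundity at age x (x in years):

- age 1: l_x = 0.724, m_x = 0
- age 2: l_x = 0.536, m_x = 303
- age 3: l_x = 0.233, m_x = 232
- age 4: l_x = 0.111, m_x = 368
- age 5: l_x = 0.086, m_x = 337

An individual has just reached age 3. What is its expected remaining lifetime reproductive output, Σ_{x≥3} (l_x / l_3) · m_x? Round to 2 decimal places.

l_3 = 0.233. Conditional survival from age 3 to x is l_x / l_3.
  x=3: (0.233/0.233) × 232 = 232.0000
  x=4: (0.111/0.233) × 368 = 175.3133
  x=5: (0.086/0.233) × 337 = 124.3863
Sum = 232.0000 + 175.3133 + 124.3863 = 531.6996

531.70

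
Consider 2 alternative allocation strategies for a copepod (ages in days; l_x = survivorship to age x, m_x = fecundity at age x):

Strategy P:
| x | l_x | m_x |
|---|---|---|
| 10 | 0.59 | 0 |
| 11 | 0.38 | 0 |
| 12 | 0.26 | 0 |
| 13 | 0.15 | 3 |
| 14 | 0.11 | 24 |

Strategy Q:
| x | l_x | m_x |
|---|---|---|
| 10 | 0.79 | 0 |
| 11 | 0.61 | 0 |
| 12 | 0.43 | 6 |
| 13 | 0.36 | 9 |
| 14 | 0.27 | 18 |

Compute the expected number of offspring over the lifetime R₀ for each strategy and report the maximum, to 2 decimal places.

Strategy P: R₀ = 0.59×0 + 0.38×0 + 0.26×0 + 0.15×3 + 0.11×24 = 3.0900
Strategy Q: R₀ = 0.79×0 + 0.61×0 + 0.43×6 + 0.36×9 + 0.27×18 = 10.6800
Highest R₀: strategy Q with 10.6800.

10.68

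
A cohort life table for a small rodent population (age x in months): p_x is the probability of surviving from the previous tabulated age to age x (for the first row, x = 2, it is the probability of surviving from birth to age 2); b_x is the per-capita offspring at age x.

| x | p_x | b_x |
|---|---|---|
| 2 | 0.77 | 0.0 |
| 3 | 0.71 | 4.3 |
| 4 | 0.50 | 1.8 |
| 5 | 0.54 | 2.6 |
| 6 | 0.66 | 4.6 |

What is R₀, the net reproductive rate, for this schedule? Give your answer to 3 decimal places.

Survivorship from birth: l_x = p_2·p_3·…·p_x.
  l_2 = 0.77000
  l_3 = 0.54670
  l_4 = 0.27335
  l_5 = 0.14761
  l_6 = 0.09742
R₀ = Σ l_x b_x:
  age 2: 0.77000 × 0.0 = 0.0000
  age 3: 0.54670 × 4.3 = 2.3508
  age 4: 0.27335 × 1.8 = 0.4920
  age 5: 0.14761 × 2.6 = 0.3838
  age 6: 0.09742 × 4.6 = 0.4481
R₀ = 0.0000 + 2.3508 + 0.4920 + 0.3838 + 0.4481 = 3.6748

3.675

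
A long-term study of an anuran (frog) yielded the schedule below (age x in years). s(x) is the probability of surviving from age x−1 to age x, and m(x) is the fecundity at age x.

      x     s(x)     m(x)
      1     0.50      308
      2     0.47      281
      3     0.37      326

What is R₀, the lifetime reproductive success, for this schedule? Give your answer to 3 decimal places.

Survivorship from birth: l_x = s_1·s_2·…·s_x.
  l_1 = 0.50000
  l_2 = 0.23500
  l_3 = 0.08695
R₀ = Σ l_x m(x):
  age 1: 0.50000 × 308 = 154.0000
  age 2: 0.23500 × 281 = 66.0350
  age 3: 0.08695 × 326 = 28.3457
R₀ = 154.0000 + 66.0350 + 28.3457 = 248.3807

248.381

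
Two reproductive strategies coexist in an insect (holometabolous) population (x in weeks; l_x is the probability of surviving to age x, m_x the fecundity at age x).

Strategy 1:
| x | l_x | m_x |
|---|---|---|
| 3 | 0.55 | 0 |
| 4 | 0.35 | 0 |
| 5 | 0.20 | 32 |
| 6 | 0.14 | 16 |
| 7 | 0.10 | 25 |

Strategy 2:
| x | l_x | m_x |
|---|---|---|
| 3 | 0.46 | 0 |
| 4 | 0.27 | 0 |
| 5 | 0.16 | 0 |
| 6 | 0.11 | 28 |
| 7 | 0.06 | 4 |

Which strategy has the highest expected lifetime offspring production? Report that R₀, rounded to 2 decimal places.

11.14

Strategy 1: R₀ = 0.55×0 + 0.35×0 + 0.20×32 + 0.14×16 + 0.10×25 = 11.1400
Strategy 2: R₀ = 0.46×0 + 0.27×0 + 0.16×0 + 0.11×28 + 0.06×4 = 3.3200
Highest R₀: strategy 1 with 11.1400.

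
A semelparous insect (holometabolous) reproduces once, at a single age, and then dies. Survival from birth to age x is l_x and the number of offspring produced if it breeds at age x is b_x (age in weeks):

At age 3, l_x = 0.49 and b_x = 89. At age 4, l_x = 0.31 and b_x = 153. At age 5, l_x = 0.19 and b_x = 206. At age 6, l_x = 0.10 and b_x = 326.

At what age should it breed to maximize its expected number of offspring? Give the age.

Expected offspring if breeding at age x = l_x × b_x:
  age 3: 0.49 × 89 = 43.610
  age 4: 0.31 × 153 = 47.430
  age 5: 0.19 × 206 = 39.140
  age 6: 0.10 × 326 = 32.600
Maximum at age 4 (47.430).

4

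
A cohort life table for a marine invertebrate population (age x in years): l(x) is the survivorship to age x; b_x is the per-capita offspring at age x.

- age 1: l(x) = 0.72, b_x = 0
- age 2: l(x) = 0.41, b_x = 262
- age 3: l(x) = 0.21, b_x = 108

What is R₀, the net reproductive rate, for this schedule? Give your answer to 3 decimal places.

130.100

R₀ = Σ l(x) b_x:
  age 1: 0.72 × 0 = 0.0000
  age 2: 0.41 × 262 = 107.4200
  age 3: 0.21 × 108 = 22.6800
R₀ = 0.0000 + 107.4200 + 22.6800 = 130.1000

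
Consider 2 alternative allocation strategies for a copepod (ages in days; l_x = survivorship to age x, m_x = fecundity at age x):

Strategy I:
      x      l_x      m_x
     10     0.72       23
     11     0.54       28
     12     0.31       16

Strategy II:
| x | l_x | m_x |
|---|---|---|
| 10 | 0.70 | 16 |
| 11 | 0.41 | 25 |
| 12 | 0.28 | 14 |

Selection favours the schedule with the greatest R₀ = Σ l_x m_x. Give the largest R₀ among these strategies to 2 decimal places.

36.64

Strategy I: R₀ = 0.72×23 + 0.54×28 + 0.31×16 = 36.6400
Strategy II: R₀ = 0.70×16 + 0.41×25 + 0.28×14 = 25.3700
Highest R₀: strategy I with 36.6400.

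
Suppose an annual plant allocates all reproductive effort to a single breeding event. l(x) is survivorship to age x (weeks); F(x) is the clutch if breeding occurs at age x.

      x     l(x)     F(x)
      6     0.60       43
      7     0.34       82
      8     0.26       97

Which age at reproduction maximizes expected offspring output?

7

Expected offspring if breeding at age x = l(x) × F(x):
  age 6: 0.60 × 43 = 25.800
  age 7: 0.34 × 82 = 27.880
  age 8: 0.26 × 97 = 25.220
Maximum at age 7 (27.880).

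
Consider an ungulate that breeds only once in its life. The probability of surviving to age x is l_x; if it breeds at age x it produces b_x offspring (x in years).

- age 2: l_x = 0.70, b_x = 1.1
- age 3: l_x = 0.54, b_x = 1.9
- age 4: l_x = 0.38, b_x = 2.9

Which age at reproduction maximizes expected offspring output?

Expected offspring if breeding at age x = l_x × b_x:
  age 2: 0.70 × 1.1 = 0.770
  age 3: 0.54 × 1.9 = 1.026
  age 4: 0.38 × 2.9 = 1.102
Maximum at age 4 (1.102).

4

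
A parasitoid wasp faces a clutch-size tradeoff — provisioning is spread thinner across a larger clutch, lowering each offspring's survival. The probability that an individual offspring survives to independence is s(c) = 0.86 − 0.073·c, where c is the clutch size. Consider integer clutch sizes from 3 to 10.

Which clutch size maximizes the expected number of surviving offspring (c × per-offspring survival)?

6

Expected surviving offspring = c × s(c):
  c=3: 3 × 0.641 = 1.923
  c=4: 4 × 0.568 = 2.272
  c=5: 5 × 0.495 = 2.475
  c=6: 6 × 0.422 = 2.532
  c=7: 7 × 0.349 = 2.443
  c=8: 8 × 0.276 = 2.208
  c=9: 9 × 0.203 = 1.827
  c=10: 10 × 0.130 = 1.300
Maximum at c = 6 (2.532 surviving offspring).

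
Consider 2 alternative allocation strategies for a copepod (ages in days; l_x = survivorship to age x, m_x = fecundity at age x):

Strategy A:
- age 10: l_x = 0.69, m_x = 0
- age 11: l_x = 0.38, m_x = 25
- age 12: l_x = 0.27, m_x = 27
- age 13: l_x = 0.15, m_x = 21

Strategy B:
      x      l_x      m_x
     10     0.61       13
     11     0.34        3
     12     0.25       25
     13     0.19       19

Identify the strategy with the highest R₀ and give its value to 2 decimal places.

19.94

Strategy A: R₀ = 0.69×0 + 0.38×25 + 0.27×27 + 0.15×21 = 19.9400
Strategy B: R₀ = 0.61×13 + 0.34×3 + 0.25×25 + 0.19×19 = 18.8100
Highest R₀: strategy A with 19.9400.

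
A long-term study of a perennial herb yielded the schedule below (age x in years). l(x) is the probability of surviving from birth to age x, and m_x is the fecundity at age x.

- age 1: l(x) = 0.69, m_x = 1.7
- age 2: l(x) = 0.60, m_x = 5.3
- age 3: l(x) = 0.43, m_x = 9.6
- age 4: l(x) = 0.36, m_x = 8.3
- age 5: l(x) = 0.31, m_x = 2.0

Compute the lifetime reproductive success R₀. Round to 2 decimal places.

R₀ = Σ l(x) m_x:
  age 1: 0.69 × 1.7 = 1.1730
  age 2: 0.60 × 5.3 = 3.1800
  age 3: 0.43 × 9.6 = 4.1280
  age 4: 0.36 × 8.3 = 2.9880
  age 5: 0.31 × 2.0 = 0.6200
R₀ = 1.1730 + 3.1800 + 4.1280 + 2.9880 + 0.6200 = 12.0890

12.09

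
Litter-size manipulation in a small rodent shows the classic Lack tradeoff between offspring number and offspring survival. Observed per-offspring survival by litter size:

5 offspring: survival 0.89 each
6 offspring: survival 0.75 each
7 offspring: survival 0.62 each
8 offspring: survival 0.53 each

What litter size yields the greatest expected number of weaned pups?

Expected weaned pups = c × s(c):
  c=5: 5 × 0.89 = 4.450
  c=6: 6 × 0.75 = 4.500
  c=7: 7 × 0.62 = 4.340
  c=8: 8 × 0.53 = 4.240
Maximum at c = 6 (4.500 weaned pups).

6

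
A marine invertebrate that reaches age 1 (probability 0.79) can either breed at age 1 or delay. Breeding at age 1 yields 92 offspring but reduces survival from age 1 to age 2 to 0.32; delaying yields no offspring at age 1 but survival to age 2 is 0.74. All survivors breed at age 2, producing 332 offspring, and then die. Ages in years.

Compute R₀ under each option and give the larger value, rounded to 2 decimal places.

194.09

breed at age 1: R₀ = 0.79 × (92 + 0.32 × 332) = 0.79 × 198.2400 = 156.6096
delay to age 2: R₀ = 0.79 × (0.74 × 332) = 0.79 × 245.6800 = 194.0872
Higher: delay to age 2 (194.0872).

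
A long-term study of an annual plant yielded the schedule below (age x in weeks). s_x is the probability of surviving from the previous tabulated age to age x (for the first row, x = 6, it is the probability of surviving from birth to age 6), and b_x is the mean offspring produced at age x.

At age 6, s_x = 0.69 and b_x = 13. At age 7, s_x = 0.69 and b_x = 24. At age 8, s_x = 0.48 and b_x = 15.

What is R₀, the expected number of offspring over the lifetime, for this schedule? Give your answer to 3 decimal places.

23.824

Survivorship from birth: l_x = s_6·s_7·…·s_x.
  l_6 = 0.69000
  l_7 = 0.47610
  l_8 = 0.22853
R₀ = Σ l_x b_x:
  age 6: 0.69000 × 13 = 8.9700
  age 7: 0.47610 × 24 = 11.4264
  age 8: 0.22853 × 15 = 3.4280
R₀ = 8.9700 + 11.4264 + 3.4280 = 23.8243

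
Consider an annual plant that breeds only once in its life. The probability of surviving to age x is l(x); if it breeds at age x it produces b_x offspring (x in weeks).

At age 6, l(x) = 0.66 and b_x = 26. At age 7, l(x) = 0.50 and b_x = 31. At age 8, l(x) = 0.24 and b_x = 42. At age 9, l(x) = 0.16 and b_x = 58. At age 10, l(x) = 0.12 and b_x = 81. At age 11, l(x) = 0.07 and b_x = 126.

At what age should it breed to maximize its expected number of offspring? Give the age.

Expected offspring if breeding at age x = l(x) × b_x:
  age 6: 0.66 × 26 = 17.160
  age 7: 0.50 × 31 = 15.500
  age 8: 0.24 × 42 = 10.080
  age 9: 0.16 × 58 = 9.280
  age 10: 0.12 × 81 = 9.720
  age 11: 0.07 × 126 = 8.820
Maximum at age 6 (17.160).

6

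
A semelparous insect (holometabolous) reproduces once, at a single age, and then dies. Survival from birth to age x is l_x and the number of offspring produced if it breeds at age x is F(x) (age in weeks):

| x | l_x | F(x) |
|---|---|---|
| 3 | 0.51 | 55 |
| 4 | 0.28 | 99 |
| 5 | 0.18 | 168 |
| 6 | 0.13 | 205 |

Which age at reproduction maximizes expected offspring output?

Expected offspring if breeding at age x = l_x × F(x):
  age 3: 0.51 × 55 = 28.050
  age 4: 0.28 × 99 = 27.720
  age 5: 0.18 × 168 = 30.240
  age 6: 0.13 × 205 = 26.650
Maximum at age 5 (30.240).

5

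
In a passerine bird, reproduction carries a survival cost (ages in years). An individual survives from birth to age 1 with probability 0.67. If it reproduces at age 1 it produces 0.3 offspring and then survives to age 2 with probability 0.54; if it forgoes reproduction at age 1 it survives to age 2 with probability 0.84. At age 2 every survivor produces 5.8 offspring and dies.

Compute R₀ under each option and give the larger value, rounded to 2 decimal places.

breed at age 1: R₀ = 0.67 × (0.3 + 0.54 × 5.8) = 0.67 × 3.4320 = 2.2994
delay to age 2: R₀ = 0.67 × (0.84 × 5.8) = 0.67 × 4.8720 = 3.2642
Higher: delay to age 2 (3.2642).

3.26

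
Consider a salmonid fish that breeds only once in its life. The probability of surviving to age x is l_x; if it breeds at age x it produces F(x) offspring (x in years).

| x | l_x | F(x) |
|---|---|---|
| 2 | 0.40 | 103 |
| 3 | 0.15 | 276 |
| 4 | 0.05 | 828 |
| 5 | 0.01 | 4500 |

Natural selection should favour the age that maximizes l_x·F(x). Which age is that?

Expected offspring if breeding at age x = l_x × F(x):
  age 2: 0.40 × 103 = 41.200
  age 3: 0.15 × 276 = 41.400
  age 4: 0.05 × 828 = 41.400
  age 5: 0.01 × 4500 = 45.000
Maximum at age 5 (45.000).

5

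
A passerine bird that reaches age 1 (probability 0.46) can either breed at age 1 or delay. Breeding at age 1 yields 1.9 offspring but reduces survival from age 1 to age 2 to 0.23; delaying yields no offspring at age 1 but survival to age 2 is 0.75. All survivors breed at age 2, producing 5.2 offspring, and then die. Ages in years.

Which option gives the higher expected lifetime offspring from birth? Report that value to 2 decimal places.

breed at age 1: R₀ = 0.46 × (1.9 + 0.23 × 5.2) = 0.46 × 3.0960 = 1.4242
delay to age 2: R₀ = 0.46 × (0.75 × 5.2) = 0.46 × 3.9000 = 1.7940
Higher: delay to age 2 (1.7940).

1.79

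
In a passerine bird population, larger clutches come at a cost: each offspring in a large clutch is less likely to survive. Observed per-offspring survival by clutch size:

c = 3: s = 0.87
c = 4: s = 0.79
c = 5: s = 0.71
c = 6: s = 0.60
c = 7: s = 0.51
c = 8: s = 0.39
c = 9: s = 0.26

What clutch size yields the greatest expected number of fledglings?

Expected fledglings = c × s(c):
  c=3: 3 × 0.87 = 2.610
  c=4: 4 × 0.79 = 3.160
  c=5: 5 × 0.71 = 3.550
  c=6: 6 × 0.60 = 3.600
  c=7: 7 × 0.51 = 3.570
  c=8: 8 × 0.39 = 3.120
  c=9: 9 × 0.26 = 2.340
Maximum at c = 6 (3.600 fledglings).

6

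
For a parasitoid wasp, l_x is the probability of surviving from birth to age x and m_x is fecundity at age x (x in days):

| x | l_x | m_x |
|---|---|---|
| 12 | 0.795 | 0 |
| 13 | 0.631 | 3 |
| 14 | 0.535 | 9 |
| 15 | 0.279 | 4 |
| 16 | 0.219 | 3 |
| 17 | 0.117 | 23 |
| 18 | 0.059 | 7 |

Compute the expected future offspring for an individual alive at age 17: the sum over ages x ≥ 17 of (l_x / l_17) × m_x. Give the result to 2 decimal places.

26.53

l_17 = 0.117. Conditional survival from age 17 to x is l_x / l_17.
  x=17: (0.117/0.117) × 23 = 23.0000
  x=18: (0.059/0.117) × 7 = 3.5299
Sum = 23.0000 + 3.5299 = 26.5299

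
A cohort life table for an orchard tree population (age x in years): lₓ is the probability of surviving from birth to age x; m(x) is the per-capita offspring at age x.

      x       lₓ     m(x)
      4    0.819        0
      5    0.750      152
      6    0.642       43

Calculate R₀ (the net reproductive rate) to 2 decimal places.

R₀ = Σ lₓ m(x):
  age 4: 0.819 × 0 = 0.0000
  age 5: 0.750 × 152 = 114.0000
  age 6: 0.642 × 43 = 27.6060
R₀ = 0.0000 + 114.0000 + 27.6060 = 141.6060

141.61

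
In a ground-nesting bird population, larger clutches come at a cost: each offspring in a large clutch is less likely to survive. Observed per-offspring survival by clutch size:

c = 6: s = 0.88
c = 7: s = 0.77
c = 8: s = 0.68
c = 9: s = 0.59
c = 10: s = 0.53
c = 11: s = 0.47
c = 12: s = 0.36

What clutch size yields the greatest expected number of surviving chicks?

Expected surviving chicks = c × s(c):
  c=6: 6 × 0.88 = 5.280
  c=7: 7 × 0.77 = 5.390
  c=8: 8 × 0.68 = 5.440
  c=9: 9 × 0.59 = 5.310
  c=10: 10 × 0.53 = 5.300
  c=11: 11 × 0.47 = 5.170
  c=12: 12 × 0.36 = 4.320
Maximum at c = 8 (5.440 surviving chicks).

8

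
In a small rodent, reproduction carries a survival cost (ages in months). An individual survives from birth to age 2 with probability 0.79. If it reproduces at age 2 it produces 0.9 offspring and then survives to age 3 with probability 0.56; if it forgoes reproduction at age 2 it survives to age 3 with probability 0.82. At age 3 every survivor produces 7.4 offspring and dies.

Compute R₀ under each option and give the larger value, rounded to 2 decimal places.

breed at age 2: R₀ = 0.79 × (0.9 + 0.56 × 7.4) = 0.79 × 5.0440 = 3.9848
delay to age 3: R₀ = 0.79 × (0.82 × 7.4) = 0.79 × 6.0680 = 4.7937
Higher: delay to age 3 (4.7937).

4.79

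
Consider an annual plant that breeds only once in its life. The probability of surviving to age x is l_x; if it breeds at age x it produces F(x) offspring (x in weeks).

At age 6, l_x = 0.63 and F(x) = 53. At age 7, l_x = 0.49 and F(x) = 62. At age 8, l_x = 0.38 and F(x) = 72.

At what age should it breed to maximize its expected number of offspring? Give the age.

6

Expected offspring if breeding at age x = l_x × F(x):
  age 6: 0.63 × 53 = 33.390
  age 7: 0.49 × 62 = 30.380
  age 8: 0.38 × 72 = 27.360
Maximum at age 6 (33.390).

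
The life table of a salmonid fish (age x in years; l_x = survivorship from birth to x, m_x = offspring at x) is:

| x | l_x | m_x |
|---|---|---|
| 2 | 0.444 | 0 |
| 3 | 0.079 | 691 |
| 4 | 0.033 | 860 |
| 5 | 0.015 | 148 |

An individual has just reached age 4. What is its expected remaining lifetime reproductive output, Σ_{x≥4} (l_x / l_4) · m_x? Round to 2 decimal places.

l_4 = 0.033. Conditional survival from age 4 to x is l_x / l_4.
  x=4: (0.033/0.033) × 860 = 860.0000
  x=5: (0.015/0.033) × 148 = 67.2727
Sum = 860.0000 + 67.2727 = 927.2727

927.27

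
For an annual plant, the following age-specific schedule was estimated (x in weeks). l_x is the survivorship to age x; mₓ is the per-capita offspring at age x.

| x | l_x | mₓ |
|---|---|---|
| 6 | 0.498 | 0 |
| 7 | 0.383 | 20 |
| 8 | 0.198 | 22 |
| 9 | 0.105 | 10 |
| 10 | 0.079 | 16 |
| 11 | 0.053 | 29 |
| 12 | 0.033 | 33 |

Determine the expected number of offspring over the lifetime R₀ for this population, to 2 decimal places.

R₀ = Σ l_x mₓ:
  age 6: 0.498 × 0 = 0.0000
  age 7: 0.383 × 20 = 7.6600
  age 8: 0.198 × 22 = 4.3560
  age 9: 0.105 × 10 = 1.0500
  age 10: 0.079 × 16 = 1.2640
  age 11: 0.053 × 29 = 1.5370
  age 12: 0.033 × 33 = 1.0890
R₀ = 0.0000 + 7.6600 + 4.3560 + 1.0500 + 1.2640 + 1.5370 + 1.0890 = 16.9560

16.96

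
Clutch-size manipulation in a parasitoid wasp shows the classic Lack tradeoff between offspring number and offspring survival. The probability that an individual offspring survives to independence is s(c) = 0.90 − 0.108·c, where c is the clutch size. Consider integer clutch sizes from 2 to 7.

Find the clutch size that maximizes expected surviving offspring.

Expected surviving offspring = c × s(c):
  c=2: 2 × 0.684 = 1.368
  c=3: 3 × 0.576 = 1.728
  c=4: 4 × 0.468 = 1.872
  c=5: 5 × 0.360 = 1.800
  c=6: 6 × 0.252 = 1.512
  c=7: 7 × 0.144 = 1.008
Maximum at c = 4 (1.872 surviving offspring).

4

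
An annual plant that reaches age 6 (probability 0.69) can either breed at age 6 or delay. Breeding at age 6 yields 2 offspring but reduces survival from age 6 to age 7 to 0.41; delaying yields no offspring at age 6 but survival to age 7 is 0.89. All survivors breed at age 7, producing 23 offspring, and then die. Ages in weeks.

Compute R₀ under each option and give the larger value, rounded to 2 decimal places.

breed at age 6: R₀ = 0.69 × (2 + 0.41 × 23) = 0.69 × 11.4300 = 7.8867
delay to age 7: R₀ = 0.69 × (0.89 × 23) = 0.69 × 20.4700 = 14.1243
Higher: delay to age 7 (14.1243).

14.12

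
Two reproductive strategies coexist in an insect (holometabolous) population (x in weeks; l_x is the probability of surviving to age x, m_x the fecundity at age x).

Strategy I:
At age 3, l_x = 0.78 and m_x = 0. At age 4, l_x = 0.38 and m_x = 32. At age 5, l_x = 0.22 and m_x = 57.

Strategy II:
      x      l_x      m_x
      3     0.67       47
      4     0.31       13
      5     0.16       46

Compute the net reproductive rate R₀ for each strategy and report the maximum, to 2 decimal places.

42.88

Strategy I: R₀ = 0.78×0 + 0.38×32 + 0.22×57 = 24.7000
Strategy II: R₀ = 0.67×47 + 0.31×13 + 0.16×46 = 42.8800
Highest R₀: strategy II with 42.8800.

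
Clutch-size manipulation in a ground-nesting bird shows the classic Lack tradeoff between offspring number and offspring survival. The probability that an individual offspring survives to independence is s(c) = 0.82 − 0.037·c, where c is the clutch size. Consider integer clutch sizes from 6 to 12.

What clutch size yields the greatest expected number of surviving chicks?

11

Expected surviving chicks = c × s(c):
  c=6: 6 × 0.598 = 3.588
  c=7: 7 × 0.561 = 3.927
  c=8: 8 × 0.524 = 4.192
  c=9: 9 × 0.487 = 4.383
  c=10: 10 × 0.450 = 4.500
  c=11: 11 × 0.413 = 4.543
  c=12: 12 × 0.376 = 4.512
Maximum at c = 11 (4.543 surviving chicks).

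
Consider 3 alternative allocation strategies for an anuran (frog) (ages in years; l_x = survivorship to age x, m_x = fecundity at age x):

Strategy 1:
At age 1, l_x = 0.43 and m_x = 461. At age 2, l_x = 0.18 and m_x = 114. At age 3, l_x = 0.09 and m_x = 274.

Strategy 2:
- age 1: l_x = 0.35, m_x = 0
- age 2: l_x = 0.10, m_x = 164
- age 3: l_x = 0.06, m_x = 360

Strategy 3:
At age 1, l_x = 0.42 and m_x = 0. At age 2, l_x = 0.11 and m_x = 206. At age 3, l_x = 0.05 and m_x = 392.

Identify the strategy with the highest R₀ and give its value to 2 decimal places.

Strategy 1: R₀ = 0.43×461 + 0.18×114 + 0.09×274 = 243.4100
Strategy 2: R₀ = 0.35×0 + 0.10×164 + 0.06×360 = 38.0000
Strategy 3: R₀ = 0.42×0 + 0.11×206 + 0.05×392 = 42.2600
Highest R₀: strategy 1 with 243.4100.

243.41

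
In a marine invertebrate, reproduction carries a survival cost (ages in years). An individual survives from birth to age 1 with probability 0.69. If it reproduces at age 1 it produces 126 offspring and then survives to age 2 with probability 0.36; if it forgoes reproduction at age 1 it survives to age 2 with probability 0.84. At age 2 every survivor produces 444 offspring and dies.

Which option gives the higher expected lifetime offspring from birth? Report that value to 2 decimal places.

breed at age 1: R₀ = 0.69 × (126 + 0.36 × 444) = 0.69 × 285.8400 = 197.2296
delay to age 2: R₀ = 0.69 × (0.84 × 444) = 0.69 × 372.9600 = 257.3424
Higher: delay to age 2 (257.3424).

257.34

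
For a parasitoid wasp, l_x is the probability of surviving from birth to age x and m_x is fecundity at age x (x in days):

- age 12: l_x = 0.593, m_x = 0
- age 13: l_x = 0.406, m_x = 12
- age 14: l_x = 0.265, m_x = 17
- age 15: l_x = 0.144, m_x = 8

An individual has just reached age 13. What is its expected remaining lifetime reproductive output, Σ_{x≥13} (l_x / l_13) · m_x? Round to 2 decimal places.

25.93

l_13 = 0.406. Conditional survival from age 13 to x is l_x / l_13.
  x=13: (0.406/0.406) × 12 = 12.0000
  x=14: (0.265/0.406) × 17 = 11.0961
  x=15: (0.144/0.406) × 8 = 2.8374
Sum = 12.0000 + 11.0961 + 2.8374 = 25.9335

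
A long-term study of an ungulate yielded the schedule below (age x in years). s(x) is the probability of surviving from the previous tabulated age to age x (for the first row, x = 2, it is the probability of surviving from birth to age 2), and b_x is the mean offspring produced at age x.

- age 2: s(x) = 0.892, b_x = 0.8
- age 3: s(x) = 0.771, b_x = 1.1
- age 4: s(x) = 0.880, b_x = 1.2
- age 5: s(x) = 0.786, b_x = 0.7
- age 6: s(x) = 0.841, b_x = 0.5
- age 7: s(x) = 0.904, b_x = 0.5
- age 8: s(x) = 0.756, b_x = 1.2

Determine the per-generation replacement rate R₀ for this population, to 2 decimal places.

Survivorship from birth: l_x = s_2·s_3·…·s_x.
  l_2 = 0.89200
  l_3 = 0.68773
  l_4 = 0.60520
  l_5 = 0.47569
  l_6 = 0.40006
  l_7 = 0.36165
  l_8 = 0.27341
R₀ = Σ l_x b_x:
  age 2: 0.89200 × 0.8 = 0.7136
  age 3: 0.68773 × 1.1 = 0.7565
  age 4: 0.60520 × 1.2 = 0.7262
  age 5: 0.47569 × 0.7 = 0.3330
  age 6: 0.40006 × 0.5 = 0.2000
  age 7: 0.36165 × 0.5 = 0.1808
  age 8: 0.27341 × 1.2 = 0.3281
R₀ = 0.7136 + 0.7565 + 0.7262 + 0.3330 + 0.2000 + 0.1808 + 0.3281 = 3.2383

3.24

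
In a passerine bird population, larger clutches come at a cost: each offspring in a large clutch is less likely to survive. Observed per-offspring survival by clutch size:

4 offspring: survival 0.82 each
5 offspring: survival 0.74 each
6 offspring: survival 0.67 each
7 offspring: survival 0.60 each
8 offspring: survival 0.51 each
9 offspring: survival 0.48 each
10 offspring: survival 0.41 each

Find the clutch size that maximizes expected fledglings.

9

Expected fledglings = c × s(c):
  c=4: 4 × 0.82 = 3.280
  c=5: 5 × 0.74 = 3.700
  c=6: 6 × 0.67 = 4.020
  c=7: 7 × 0.60 = 4.200
  c=8: 8 × 0.51 = 4.080
  c=9: 9 × 0.48 = 4.320
  c=10: 10 × 0.41 = 4.100
Maximum at c = 9 (4.320 fledglings).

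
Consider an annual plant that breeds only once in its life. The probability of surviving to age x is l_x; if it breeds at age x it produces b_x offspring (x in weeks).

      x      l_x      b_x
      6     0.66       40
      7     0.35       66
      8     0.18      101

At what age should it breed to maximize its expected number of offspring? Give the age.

6

Expected offspring if breeding at age x = l_x × b_x:
  age 6: 0.66 × 40 = 26.400
  age 7: 0.35 × 66 = 23.100
  age 8: 0.18 × 101 = 18.180
Maximum at age 6 (26.400).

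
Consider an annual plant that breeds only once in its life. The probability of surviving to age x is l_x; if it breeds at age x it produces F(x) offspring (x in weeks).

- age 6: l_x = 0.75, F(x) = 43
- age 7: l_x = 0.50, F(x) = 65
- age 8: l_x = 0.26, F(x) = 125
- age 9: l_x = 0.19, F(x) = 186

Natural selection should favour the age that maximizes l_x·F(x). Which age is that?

Expected offspring if breeding at age x = l_x × F(x):
  age 6: 0.75 × 43 = 32.250
  age 7: 0.50 × 65 = 32.500
  age 8: 0.26 × 125 = 32.500
  age 9: 0.19 × 186 = 35.340
Maximum at age 9 (35.340).

9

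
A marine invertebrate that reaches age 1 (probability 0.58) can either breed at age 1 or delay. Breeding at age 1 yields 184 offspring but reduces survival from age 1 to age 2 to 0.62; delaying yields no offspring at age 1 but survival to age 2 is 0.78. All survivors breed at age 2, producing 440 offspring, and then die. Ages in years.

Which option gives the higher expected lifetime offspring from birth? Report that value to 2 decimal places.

breed at age 1: R₀ = 0.58 × (184 + 0.62 × 440) = 0.58 × 456.8000 = 264.9440
delay to age 2: R₀ = 0.58 × (0.78 × 440) = 0.58 × 343.2000 = 199.0560
Higher: breed at age 1 (264.9440).

264.94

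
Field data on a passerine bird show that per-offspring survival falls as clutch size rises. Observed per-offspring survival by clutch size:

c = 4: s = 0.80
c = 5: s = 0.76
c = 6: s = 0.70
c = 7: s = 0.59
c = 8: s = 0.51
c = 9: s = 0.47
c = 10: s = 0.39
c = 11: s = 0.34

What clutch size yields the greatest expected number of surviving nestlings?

9

Expected surviving nestlings = c × s(c):
  c=4: 4 × 0.80 = 3.200
  c=5: 5 × 0.76 = 3.800
  c=6: 6 × 0.70 = 4.200
  c=7: 7 × 0.59 = 4.130
  c=8: 8 × 0.51 = 4.080
  c=9: 9 × 0.47 = 4.230
  c=10: 10 × 0.39 = 3.900
  c=11: 11 × 0.34 = 3.740
Maximum at c = 9 (4.230 surviving nestlings).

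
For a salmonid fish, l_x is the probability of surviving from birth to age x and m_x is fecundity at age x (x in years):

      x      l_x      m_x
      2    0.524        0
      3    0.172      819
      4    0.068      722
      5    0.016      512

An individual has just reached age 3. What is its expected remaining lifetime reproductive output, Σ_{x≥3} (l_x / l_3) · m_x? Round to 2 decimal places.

1152.07

l_3 = 0.172. Conditional survival from age 3 to x is l_x / l_3.
  x=3: (0.172/0.172) × 819 = 819.0000
  x=4: (0.068/0.172) × 722 = 285.4419
  x=5: (0.016/0.172) × 512 = 47.6279
Sum = 819.0000 + 285.4419 + 47.6279 = 1152.0698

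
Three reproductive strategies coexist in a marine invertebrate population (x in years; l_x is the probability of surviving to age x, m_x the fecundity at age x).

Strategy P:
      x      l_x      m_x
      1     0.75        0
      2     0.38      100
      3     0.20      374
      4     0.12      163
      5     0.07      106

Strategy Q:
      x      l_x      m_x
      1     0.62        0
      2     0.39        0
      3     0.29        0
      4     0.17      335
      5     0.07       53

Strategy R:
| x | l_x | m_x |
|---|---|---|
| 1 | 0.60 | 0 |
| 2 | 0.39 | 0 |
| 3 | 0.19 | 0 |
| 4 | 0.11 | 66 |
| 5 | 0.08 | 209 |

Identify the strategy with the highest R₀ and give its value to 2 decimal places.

Strategy P: R₀ = 0.75×0 + 0.38×100 + 0.20×374 + 0.12×163 + 0.07×106 = 139.7800
Strategy Q: R₀ = 0.62×0 + 0.39×0 + 0.29×0 + 0.17×335 + 0.07×53 = 60.6600
Strategy R: R₀ = 0.60×0 + 0.39×0 + 0.19×0 + 0.11×66 + 0.08×209 = 23.9800
Highest R₀: strategy P with 139.7800.

139.78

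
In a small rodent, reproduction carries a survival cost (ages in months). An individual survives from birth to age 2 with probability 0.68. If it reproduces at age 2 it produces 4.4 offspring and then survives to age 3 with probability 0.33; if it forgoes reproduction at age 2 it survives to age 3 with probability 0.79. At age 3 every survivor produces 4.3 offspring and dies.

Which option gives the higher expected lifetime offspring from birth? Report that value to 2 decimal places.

3.96

breed at age 2: R₀ = 0.68 × (4.4 + 0.33 × 4.3) = 0.68 × 5.8190 = 3.9569
delay to age 3: R₀ = 0.68 × (0.79 × 4.3) = 0.68 × 3.3970 = 2.3100
Higher: breed at age 2 (3.9569).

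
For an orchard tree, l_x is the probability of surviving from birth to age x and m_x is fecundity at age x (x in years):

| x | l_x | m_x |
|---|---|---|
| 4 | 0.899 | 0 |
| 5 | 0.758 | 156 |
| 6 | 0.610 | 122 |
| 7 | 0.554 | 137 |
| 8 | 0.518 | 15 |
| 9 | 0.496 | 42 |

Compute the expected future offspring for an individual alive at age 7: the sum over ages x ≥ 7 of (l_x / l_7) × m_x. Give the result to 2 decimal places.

188.63

l_7 = 0.554. Conditional survival from age 7 to x is l_x / l_7.
  x=7: (0.554/0.554) × 137 = 137.0000
  x=8: (0.518/0.554) × 15 = 14.0253
  x=9: (0.496/0.554) × 42 = 37.6029
Sum = 137.0000 + 14.0253 + 37.6029 = 188.6282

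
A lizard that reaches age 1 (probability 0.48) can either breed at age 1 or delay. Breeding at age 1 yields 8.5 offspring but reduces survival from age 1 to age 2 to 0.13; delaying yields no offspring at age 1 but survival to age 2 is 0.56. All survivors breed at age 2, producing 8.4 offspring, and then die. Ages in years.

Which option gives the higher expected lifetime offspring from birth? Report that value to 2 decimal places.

4.60

breed at age 1: R₀ = 0.48 × (8.5 + 0.13 × 8.4) = 0.48 × 9.5920 = 4.6042
delay to age 2: R₀ = 0.48 × (0.56 × 8.4) = 0.48 × 4.7040 = 2.2579
Higher: breed at age 1 (4.6042).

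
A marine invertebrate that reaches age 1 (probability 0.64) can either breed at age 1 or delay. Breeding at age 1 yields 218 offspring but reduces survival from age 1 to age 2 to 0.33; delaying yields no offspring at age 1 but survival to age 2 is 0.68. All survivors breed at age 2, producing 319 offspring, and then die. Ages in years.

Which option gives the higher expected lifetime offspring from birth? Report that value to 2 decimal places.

206.89

breed at age 1: R₀ = 0.64 × (218 + 0.33 × 319) = 0.64 × 323.2700 = 206.8928
delay to age 2: R₀ = 0.64 × (0.68 × 319) = 0.64 × 216.9200 = 138.8288
Higher: breed at age 1 (206.8928).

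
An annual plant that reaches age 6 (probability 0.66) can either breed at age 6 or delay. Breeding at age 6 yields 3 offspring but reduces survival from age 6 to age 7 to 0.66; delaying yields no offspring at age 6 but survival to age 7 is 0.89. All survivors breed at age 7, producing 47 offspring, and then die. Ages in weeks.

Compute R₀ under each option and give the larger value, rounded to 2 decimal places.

27.61

breed at age 6: R₀ = 0.66 × (3 + 0.66 × 47) = 0.66 × 34.0200 = 22.4532
delay to age 7: R₀ = 0.66 × (0.89 × 47) = 0.66 × 41.8300 = 27.6078
Higher: delay to age 7 (27.6078).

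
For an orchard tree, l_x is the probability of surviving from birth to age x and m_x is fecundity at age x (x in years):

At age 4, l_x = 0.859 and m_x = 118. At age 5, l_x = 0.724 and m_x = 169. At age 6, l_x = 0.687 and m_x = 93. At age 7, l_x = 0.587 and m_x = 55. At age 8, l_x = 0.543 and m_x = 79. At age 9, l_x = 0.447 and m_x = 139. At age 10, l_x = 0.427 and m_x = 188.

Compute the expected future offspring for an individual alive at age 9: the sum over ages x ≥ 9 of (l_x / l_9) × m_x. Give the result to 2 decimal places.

l_9 = 0.447. Conditional survival from age 9 to x is l_x / l_9.
  x=9: (0.447/0.447) × 139 = 139.0000
  x=10: (0.427/0.447) × 188 = 179.5884
Sum = 139.0000 + 179.5884 = 318.5884

318.59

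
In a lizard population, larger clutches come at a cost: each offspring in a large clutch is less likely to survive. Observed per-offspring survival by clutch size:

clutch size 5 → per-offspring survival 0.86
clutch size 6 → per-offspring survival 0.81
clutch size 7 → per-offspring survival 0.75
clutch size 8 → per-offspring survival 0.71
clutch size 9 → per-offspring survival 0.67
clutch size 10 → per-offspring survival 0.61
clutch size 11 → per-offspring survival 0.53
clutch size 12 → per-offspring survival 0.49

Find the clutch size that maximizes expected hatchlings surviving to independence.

10

Expected hatchlings surviving to independence = c × s(c):
  c=5: 5 × 0.86 = 4.300
  c=6: 6 × 0.81 = 4.860
  c=7: 7 × 0.75 = 5.250
  c=8: 8 × 0.71 = 5.680
  c=9: 9 × 0.67 = 6.030
  c=10: 10 × 0.61 = 6.100
  c=11: 11 × 0.53 = 5.830
  c=12: 12 × 0.49 = 5.880
Maximum at c = 10 (6.100 hatchlings surviving to independence).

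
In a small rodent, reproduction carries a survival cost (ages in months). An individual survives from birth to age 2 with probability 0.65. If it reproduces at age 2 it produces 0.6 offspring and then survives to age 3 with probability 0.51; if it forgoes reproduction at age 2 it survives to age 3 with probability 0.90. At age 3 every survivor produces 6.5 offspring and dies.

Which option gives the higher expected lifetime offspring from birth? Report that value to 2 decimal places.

3.80

breed at age 2: R₀ = 0.65 × (0.6 + 0.51 × 6.5) = 0.65 × 3.9150 = 2.5448
delay to age 3: R₀ = 0.65 × (0.90 × 6.5) = 0.65 × 5.8500 = 3.8025
Higher: delay to age 3 (3.8025).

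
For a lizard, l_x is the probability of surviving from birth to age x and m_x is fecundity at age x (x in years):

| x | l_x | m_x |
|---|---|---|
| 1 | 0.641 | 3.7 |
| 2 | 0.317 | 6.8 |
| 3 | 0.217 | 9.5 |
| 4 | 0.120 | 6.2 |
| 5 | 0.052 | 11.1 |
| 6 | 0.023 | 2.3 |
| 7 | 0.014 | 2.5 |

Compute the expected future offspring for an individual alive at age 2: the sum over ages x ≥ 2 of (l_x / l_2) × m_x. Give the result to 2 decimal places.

17.75

l_2 = 0.317. Conditional survival from age 2 to x is l_x / l_2.
  x=2: (0.317/0.317) × 6.8 = 6.8000
  x=3: (0.217/0.317) × 9.5 = 6.5032
  x=4: (0.120/0.317) × 6.2 = 2.3470
  x=5: (0.052/0.317) × 11.1 = 1.8208
  x=6: (0.023/0.317) × 2.3 = 0.1669
  x=7: (0.014/0.317) × 2.5 = 0.1104
Sum = 6.8000 + 6.5032 + 2.3470 + 1.8208 + 0.1669 + 0.1104 = 17.7483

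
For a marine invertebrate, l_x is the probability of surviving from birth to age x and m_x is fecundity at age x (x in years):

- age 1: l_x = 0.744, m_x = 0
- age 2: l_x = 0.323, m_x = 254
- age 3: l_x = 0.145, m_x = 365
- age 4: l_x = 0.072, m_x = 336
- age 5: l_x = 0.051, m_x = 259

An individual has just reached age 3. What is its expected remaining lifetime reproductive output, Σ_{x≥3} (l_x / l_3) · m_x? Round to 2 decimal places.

l_3 = 0.145. Conditional survival from age 3 to x is l_x / l_3.
  x=3: (0.145/0.145) × 365 = 365.0000
  x=4: (0.072/0.145) × 336 = 166.8414
  x=5: (0.051/0.145) × 259 = 91.0966
Sum = 365.0000 + 166.8414 + 91.0966 = 622.9379

622.94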